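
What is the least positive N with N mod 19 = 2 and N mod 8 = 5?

21

x ≡ 5 (mod 8) gives x ∈ {5, 13, 21}.
The first of these with x mod 19 = 2 is 21.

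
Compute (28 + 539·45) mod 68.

539·45 = 24255.
24255 − 356·68 = 47, so 24255 ≡ 47 (mod 68).
(28 + 47) mod 68 = 7.

7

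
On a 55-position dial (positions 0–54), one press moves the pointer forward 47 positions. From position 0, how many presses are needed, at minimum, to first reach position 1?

48

55 = 1·47 + 8
47 = 5·8 + 7
8 = 1·7 + 1
7 = 7·1 + 0
Back-substituting gives 47·48 ≡ 1 (mod 55).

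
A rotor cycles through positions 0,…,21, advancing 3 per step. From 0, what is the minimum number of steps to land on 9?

The inverse of 3 mod 22 is 15 (since 3·15 = 45 ≡ 1).
Multiplying both sides by 15: x ≡ 15·9 = 135 ≡ 3 (mod 22).

3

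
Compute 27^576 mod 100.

61

Square-and-reduce mod 100: 27^1≡27, 27^2≡29, 27^4≡41, 27^8≡81, 27^16≡61, 27^32≡21, 27^64≡41, 27^128≡81, 27^256≡61, 27^512≡21.
Since 576 = 64 + 512 in binary, 27^576 ≡ 41·21 ≡ 61 (mod 100).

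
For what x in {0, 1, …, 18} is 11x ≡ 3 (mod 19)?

2

11⁻¹ ≡ 7 (mod 19) because 11·7 = 77 = 4·19 + 1.
So x ≡ 7·3 = 21 ≡ 2 (mod 19).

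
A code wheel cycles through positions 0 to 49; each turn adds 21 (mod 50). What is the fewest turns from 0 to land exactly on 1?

50 = 2·21 + 8
21 = 2·8 + 5
8 = 1·5 + 3
5 = 1·3 + 2
3 = 1·2 + 1
2 = 2·1 + 0
Back-substituting gives 21·31 ≡ 1 (mod 50).

31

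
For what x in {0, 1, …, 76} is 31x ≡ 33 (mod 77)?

11

The inverse of 31 mod 77 is 5 (since 31·5 = 155 ≡ 1).
Multiplying both sides by 5: x ≡ 5·33 = 165 ≡ 11 (mod 77).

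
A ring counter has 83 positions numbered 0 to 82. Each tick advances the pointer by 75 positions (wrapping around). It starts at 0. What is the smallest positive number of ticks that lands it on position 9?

75⁻¹ ≡ 31 (mod 83) because 75·31 = 2325 = 28·83 + 1.
So x ≡ 31·9 = 279 ≡ 30 (mod 83).
Check: 75·30 = 2250 = 27·83 + 9.

30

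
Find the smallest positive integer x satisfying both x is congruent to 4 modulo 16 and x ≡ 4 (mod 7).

4

x ≡ 4 (mod 7) gives x ∈ {4}.
The first of these with x mod 16 = 4 is 4.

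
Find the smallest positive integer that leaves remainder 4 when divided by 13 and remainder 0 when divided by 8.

x ≡ 0 (mod 8) gives x ∈ {0, 8, 16, 24, 32, 40, 48, 56}.
The first of these with x mod 13 = 4 is 56.

56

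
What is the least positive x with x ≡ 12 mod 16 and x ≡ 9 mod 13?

204

Since 13·5 ≡ 1 (mod 16), take x = 9 + 13·((12−9)·5 mod 16) = 9 + 13·15 = 204.
Check: 204 mod 16 = 12, 204 mod 13 = 9.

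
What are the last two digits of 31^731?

Successive squares of 31 mod 100: 31^1≡31, 31^2≡61, 31^4≡21, 31^8≡41, 31^16≡81, 31^32≡61, 31^64≡21, 31^128≡41, 31^256≡81, 31^512≡61.
Since 731 = 1 + 2 + 8 + 16 + 64 + 128 + 512 in binary, 31^731 ≡ 31·61·41·81·21·41·61 ≡ 31 (mod 100).

31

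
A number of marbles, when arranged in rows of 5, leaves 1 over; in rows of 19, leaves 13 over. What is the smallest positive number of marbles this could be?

x ≡ 1 (mod 5) gives x ∈ {1, 6, 11, 16, 21, 26, 31, 36, …}.
The first of these with x mod 19 = 13 is 51.

51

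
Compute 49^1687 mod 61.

19

Successive squares of 49 mod 61: 49^1≡49, 49^2≡22, 49^4≡57, 49^8≡16, 49^16≡12, 49^32≡22, 49^64≡57, 49^128≡16, 49^256≡12, 49^512≡22, 49^1024≡57.
1687 = 1 + 2 + 4 + 16 + 128 + 512 + 1024, so 49^1687 ≡ 49·22·57·12·16·22·57 ≡ 19 (mod 61).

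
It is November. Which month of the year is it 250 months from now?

September

250 mod 12 = 10 (since 20·12 = 240).
November + 10 months → September.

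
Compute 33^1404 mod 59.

57

By repeated squaring mod 59: 33^1≡33, 33^2≡27, 33^4≡21, 33^8≡28, 33^16≡17, 33^32≡53, 33^64≡36, 33^128≡57, 33^256≡4, 33^512≡16, 33^1024≡20.
Since 1404 = 4 + 8 + 16 + 32 + 64 + 256 + 1024 in binary, 33^1404 ≡ 21·28·17·53·36·4·20 ≡ 57 (mod 59).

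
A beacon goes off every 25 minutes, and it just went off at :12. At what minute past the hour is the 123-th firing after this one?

27

123·25 = 3075.
3075 − 51·60 = 15, so 3075 ≡ 15 (mod 60).
(12 + 15) mod 60 = 27.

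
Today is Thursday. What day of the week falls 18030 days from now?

Tuesday

18030 − 2575·7 = 5, so 18030 ≡ 5 (mod 7).
Thursday + 5 days → Tuesday.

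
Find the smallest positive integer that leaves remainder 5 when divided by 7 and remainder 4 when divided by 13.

Since 13·6 ≡ 1 (mod 7), take x = 4 + 13·((5−4)·6 mod 7) = 4 + 13·6 = 82.
Check: 82 mod 7 = 5, 82 mod 13 = 4.

82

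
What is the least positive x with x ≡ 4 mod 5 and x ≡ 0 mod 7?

14

Since 7·3 ≡ 1 (mod 5), take x = 0 + 7·((4−0)·3 mod 5) = 0 + 7·2 = 14.
Check: 14 mod 5 = 4, 14 mod 7 = 0.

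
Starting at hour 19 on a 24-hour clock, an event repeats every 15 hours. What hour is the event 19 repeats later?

16

19·15 = 285.
285 = 11·24 + 21, so 285 mod 24 = 21.
(19 + 21) mod 24 = 16.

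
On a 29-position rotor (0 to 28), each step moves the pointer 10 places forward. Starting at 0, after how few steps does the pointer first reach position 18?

25

The inverse of 10 mod 29 is 3 (since 10·3 = 30 ≡ 1).
Multiplying both sides by 3: x ≡ 3·18 = 54 ≡ 25 (mod 29).
Check: 10·25 = 250 = 8·29 + 18.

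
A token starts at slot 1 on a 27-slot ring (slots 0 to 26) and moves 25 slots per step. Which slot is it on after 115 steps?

14

115·25 = 2875.
2875 − 106·27 = 13, so 2875 ≡ 13 (mod 27).
(1 + 13) mod 27 = 14.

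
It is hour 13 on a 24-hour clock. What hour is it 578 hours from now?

Dividing 578 by 24 gives quotient 24 and remainder 2.
(13 + 2) mod 24 = 15.

15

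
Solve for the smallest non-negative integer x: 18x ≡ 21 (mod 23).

The inverse of 18 mod 23 is 9 (since 18·9 = 162 ≡ 1).
Multiplying both sides by 9: x ≡ 9·21 = 189 ≡ 5 (mod 23).

5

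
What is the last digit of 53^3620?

Powers of 3 mod 10 repeat with period 4: 3, 9, 7, 1.
3620 mod 4 = 0, so the last digit matches 3^4 = 1.

1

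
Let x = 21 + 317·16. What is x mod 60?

317·16 = 5072.
5072 = 84·60 + 32, so 5072 mod 60 = 32.
(21 + 32) mod 60 = 53.

53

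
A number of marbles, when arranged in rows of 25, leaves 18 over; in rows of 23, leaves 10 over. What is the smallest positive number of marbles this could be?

Since 23·12 ≡ 1 (mod 25), take x = 10 + 23·((18−10)·12 mod 25) = 10 + 23·21 = 493.
Check: 493 mod 25 = 18, 493 mod 23 = 10.

493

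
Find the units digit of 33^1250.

9

Last digits of 3^n: 3, 9, 7, 1 (period 4).
1250 leaves remainder 2 on division by 4, so 33^1250 ends in 9.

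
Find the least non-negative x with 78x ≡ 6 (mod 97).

15

78⁻¹ ≡ 51 (mod 97) because 78·51 = 3978 = 41·97 + 1.
So x ≡ 51·6 = 306 ≡ 15 (mod 97).
Check: 78·15 = 1170 = 12·97 + 6.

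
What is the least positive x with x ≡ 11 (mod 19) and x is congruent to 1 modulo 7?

x ≡ 1 (mod 7) gives x ∈ {1, 8, 15, 22, 29, 36, 43, 50, …}.
The first of these with x mod 19 = 11 is 106.

106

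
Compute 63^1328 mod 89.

8

By repeated squaring mod 89: 63^1≡63, 63^2≡53, 63^4≡50, 63^8≡8, 63^16≡64, 63^32≡2, 63^64≡4, 63^128≡16, 63^256≡78, 63^512≡32, 63^1024≡45.
1328 = 16 + 32 + 256 + 1024, so 63^1328 ≡ 64·2·78·45 ≡ 8 (mod 89).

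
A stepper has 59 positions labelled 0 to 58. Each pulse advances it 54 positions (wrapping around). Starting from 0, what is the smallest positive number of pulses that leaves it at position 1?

59 = 1·54 + 5
54 = 10·5 + 4
5 = 1·4 + 1
4 = 4·1 + 0
Back-substituting gives 54·47 ≡ 1 (mod 59).

47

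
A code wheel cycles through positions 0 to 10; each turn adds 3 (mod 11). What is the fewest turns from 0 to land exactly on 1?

4

11 = 3·3 + 2
3 = 1·2 + 1
2 = 2·1 + 0
Back-substituting gives 3·4 ≡ 1 (mod 11).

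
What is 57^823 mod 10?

Powers of 7 mod 10 repeat with period 4: 7, 9, 3, 1.
823 leaves remainder 3 on division by 4, so 57^823 ends in 3.

3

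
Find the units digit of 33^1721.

The units digit of 33^n cycles with period 4: 3, 9, 7, 1, …
1721 mod 4 = 1, so the last digit matches 3^1 = 3.

3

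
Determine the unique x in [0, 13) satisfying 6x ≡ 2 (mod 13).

9

6⁻¹ ≡ 11 (mod 13) because 6·11 = 66 = 5·13 + 1.
Multiplying both sides by 11: x ≡ 11·2 = 22 ≡ 9 (mod 13).
Check: 6·9 = 54 = 4·13 + 2.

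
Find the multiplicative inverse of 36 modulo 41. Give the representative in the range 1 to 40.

8

36·8 = 288 = 7·41 + 1, so 36⁻¹ ≡ 8 (mod 41).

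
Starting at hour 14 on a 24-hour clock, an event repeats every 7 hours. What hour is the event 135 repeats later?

23

135·7 = 945.
Dividing 945 by 24 gives quotient 39 and remainder 9.
(14 + 9) mod 24 = 23.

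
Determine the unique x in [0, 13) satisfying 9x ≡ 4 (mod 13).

The inverse of 9 mod 13 is 3 (since 9·3 = 27 ≡ 1).
So x ≡ 3·4 = 12 ≡ 12 (mod 13).

12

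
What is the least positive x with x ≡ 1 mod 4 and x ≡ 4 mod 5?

9

Since 5·1 ≡ 1 (mod 4), take x = 4 + 5·((1−4)·1 mod 4) = 4 + 5·1 = 9.
Check: 9 mod 4 = 1, 9 mod 5 = 4.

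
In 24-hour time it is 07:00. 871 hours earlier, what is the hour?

0

871 mod 24 = 7 (since 36·24 = 864).
(7 − 7) mod 24 = 0.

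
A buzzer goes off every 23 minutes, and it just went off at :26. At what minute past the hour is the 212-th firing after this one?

42

212·23 = 4876.
Dividing 4876 by 60 gives quotient 81 and remainder 16.
(26 + 16) mod 60 = 42.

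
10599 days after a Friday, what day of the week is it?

Saturday

10599 mod 7 = 1 (since 1514·7 = 10598).
Friday + 1 day → Saturday.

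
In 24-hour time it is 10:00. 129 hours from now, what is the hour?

19

129 = 5·24 + 9, so 129 mod 24 = 9.
(10 + 9) mod 24 = 19.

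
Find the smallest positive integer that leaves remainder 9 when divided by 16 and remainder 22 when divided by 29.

x ≡ 9 (mod 16) gives x ∈ {9, 25, 41, 57, 73, 89, 105, 121, …}.
The first of these with x mod 29 = 22 is 457.

457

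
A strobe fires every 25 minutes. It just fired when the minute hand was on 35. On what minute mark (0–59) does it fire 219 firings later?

219·25 = 5475.
5475 − 91·60 = 15, so 5475 ≡ 15 (mod 60).
(35 + 15) mod 60 = 50.

50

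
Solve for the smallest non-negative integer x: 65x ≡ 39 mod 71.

The inverse of 65 mod 71 is 59 (since 65·59 = 3835 ≡ 1).
So x ≡ 59·39 = 2301 ≡ 29 (mod 71).

29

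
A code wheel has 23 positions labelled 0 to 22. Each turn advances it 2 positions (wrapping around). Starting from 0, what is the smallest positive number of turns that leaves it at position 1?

23 = 11·2 + 1
2 = 2·1 + 0
Back-substituting gives 2·12 ≡ 1 (mod 23).

12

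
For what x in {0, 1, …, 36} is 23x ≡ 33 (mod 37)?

32

The inverse of 23 mod 37 is 29 (since 23·29 = 667 ≡ 1).
So x ≡ 29·33 = 957 ≡ 32 (mod 37).
Check: 23·32 = 736 = 19·37 + 33.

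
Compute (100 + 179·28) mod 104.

16

179·28 = 5012.
Dividing 5012 by 104 gives quotient 48 and remainder 20.
(100 + 20) mod 104 = 16.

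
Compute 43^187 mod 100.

7

Square-and-reduce mod 100: 43^1≡43, 43^2≡49, 43^4≡1, 43^8≡1, 43^16≡1, 43^32≡1, 43^64≡1, 43^128≡1.
187 = 1 + 2 + 8 + 16 + 32 + 128, so 43^187 ≡ 43·49·1·1·1·1 ≡ 7 (mod 100).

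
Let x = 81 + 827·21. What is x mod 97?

85

827·21 = 17367.
17367 = 179·97 + 4, so 17367 mod 97 = 4.
(81 + 4) mod 97 = 85.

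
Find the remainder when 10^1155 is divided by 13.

12

Square-and-reduce mod 13: 10^1≡10, 10^2≡9, 10^4≡3, 10^8≡9, 10^16≡3, 10^32≡9, 10^64≡3, 10^128≡9, 10^256≡3, 10^512≡9, 10^1024≡3.
1155 = 1 + 2 + 128 + 1024, so 10^1155 ≡ 10·9·9·3 ≡ 12 (mod 13).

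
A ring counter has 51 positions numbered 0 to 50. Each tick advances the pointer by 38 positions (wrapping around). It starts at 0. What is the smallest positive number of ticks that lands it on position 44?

28

The inverse of 38 mod 51 is 47 (since 38·47 = 1786 ≡ 1).
So x ≡ 47·44 = 2068 ≡ 28 (mod 51).
Check: 38·28 = 1064 = 20·51 + 44.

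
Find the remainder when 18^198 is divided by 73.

By repeated squaring mod 73: 18^1≡18, 18^2≡32, 18^4≡2, 18^8≡4, 18^16≡16, 18^32≡37, 18^64≡55, 18^128≡32.
Since 198 = 2 + 4 + 64 + 128 in binary, 18^198 ≡ 32·2·55·32 ≡ 1 (mod 73).

1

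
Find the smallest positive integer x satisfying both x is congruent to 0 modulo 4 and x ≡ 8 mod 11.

8

x ≡ 0 (mod 4) gives x ∈ {0, 4, 8}.
The first of these with x mod 11 = 8 is 8.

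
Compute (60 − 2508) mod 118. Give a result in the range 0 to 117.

2508 = 21·118 + 30, so 2508 mod 118 = 30.
(60 − 30) mod 118 = 30.

30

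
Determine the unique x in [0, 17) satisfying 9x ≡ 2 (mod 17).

4

The inverse of 9 mod 17 is 2 (since 9·2 = 18 ≡ 1).
So x ≡ 2·2 = 4 ≡ 4 (mod 17).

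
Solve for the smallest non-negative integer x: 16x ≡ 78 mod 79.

74

16⁻¹ ≡ 5 (mod 79) because 16·5 = 80 = 1·79 + 1.
So x ≡ 5·78 = 390 ≡ 74 (mod 79).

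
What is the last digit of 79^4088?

1

Powers of 9 mod 10 repeat with period 2: 9, 1.
4088 leaves remainder 0 on division by 2, so 79^4088 ends in 1.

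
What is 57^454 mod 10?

9

The units digit of 57^n cycles with period 4: 7, 9, 3, 1, …
454 mod 4 = 2, so the last digit matches 7^2 = 9.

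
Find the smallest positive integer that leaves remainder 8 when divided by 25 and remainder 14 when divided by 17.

x ≡ 14 (mod 17) gives x ∈ {14, 31, 48, 65, 82, 99, 116, 133}.
The first of these with x mod 25 = 8 is 133.

133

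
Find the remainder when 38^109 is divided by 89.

By repeated squaring mod 89: 38^1≡38, 38^2≡20, 38^4≡44, 38^8≡67, 38^16≡39, 38^32≡8, 38^64≡64.
Since 109 = 1 + 4 + 8 + 32 + 64 in binary, 38^109 ≡ 38·44·67·8·64 ≡ 60 (mod 89).

60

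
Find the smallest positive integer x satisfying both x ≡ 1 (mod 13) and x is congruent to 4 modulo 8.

92

Since 8·5 ≡ 1 (mod 13), take x = 4 + 8·((1−4)·5 mod 13) = 4 + 8·11 = 92.
Check: 92 mod 13 = 1, 92 mod 8 = 4.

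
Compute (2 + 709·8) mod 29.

709·8 = 5672.
5672 mod 29 = 17 (since 195·29 = 5655).
(2 + 17) mod 29 = 19.

19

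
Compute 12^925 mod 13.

By repeated squaring mod 13: 12^1≡12, 12^2≡1, 12^4≡1, 12^8≡1, 12^16≡1, 12^32≡1, 12^64≡1, 12^128≡1, 12^256≡1, 12^512≡1.
925 = 1 + 4 + 8 + 16 + 128 + 256 + 512, so 12^925 ≡ 12·1·1·1·1·1·1 ≡ 12 (mod 13).

12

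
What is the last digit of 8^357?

Last digits of 8^n: 8, 4, 2, 6 (period 4).
357 leaves remainder 1 on division by 4, so 8^357 ends in 8.

8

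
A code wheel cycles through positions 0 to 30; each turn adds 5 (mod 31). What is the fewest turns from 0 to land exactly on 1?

25

5·25 = 125 = 4·31 + 1, so 5⁻¹ ≡ 25 (mod 31).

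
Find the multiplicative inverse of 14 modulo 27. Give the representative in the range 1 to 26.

2

14·2 = 28 = 1·27 + 1, so 14⁻¹ ≡ 2 (mod 27).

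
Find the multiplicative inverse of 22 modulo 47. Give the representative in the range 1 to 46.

15

22·15 = 330 = 7·47 + 1, so 22⁻¹ ≡ 15 (mod 47).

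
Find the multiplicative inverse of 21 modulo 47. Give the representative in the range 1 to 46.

9

21·9 = 189 = 4·47 + 1, so 21⁻¹ ≡ 9 (mod 47).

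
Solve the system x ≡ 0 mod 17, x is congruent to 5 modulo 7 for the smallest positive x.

Since 7·5 ≡ 1 (mod 17), take x = 5 + 7·((0−5)·5 mod 17) = 5 + 7·9 = 68.
Check: 68 mod 17 = 0, 68 mod 7 = 5.

68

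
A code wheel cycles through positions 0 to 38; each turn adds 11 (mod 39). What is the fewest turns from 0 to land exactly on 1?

39 = 3·11 + 6
11 = 1·6 + 5
6 = 1·5 + 1
5 = 5·1 + 0
Back-substituting gives 11·32 ≡ 1 (mod 39).

32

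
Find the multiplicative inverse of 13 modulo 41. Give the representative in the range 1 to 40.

19

13·19 = 247 = 6·41 + 1, so 13⁻¹ ≡ 19 (mod 41).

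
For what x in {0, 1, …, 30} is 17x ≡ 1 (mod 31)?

11

17⁻¹ ≡ 11 (mod 31) because 17·11 = 187 = 6·31 + 1.
Multiplying both sides by 11: x ≡ 11·1 = 11 ≡ 11 (mod 31).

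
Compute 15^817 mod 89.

60

By repeated squaring mod 89: 15^1≡15, 15^2≡47, 15^4≡73, 15^8≡78, 15^16≡32, 15^32≡45, 15^64≡67, 15^128≡39, 15^256≡8, 15^512≡64.
817 = 1 + 16 + 32 + 256 + 512, so 15^817 ≡ 15·32·45·8·64 ≡ 60 (mod 89).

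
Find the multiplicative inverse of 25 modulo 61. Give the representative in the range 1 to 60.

22

61 = 2·25 + 11
25 = 2·11 + 3
11 = 3·3 + 2
3 = 1·2 + 1
2 = 2·1 + 0
Back-substituting gives 25·22 ≡ 1 (mod 61).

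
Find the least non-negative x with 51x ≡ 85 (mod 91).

51⁻¹ ≡ 25 (mod 91) because 51·25 = 1275 = 14·91 + 1.
So x ≡ 25·85 = 2125 ≡ 32 (mod 91).
Check: 51·32 = 1632 = 17·91 + 85.

32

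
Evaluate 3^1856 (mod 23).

6

By repeated squaring mod 23: 3^1≡3, 3^2≡9, 3^4≡12, 3^8≡6, 3^16≡13, 3^32≡8, 3^64≡18, 3^128≡2, 3^256≡4, 3^512≡16, 3^1024≡3.
1856 = 64 + 256 + 512 + 1024, so 3^1856 ≡ 18·4·16·3 ≡ 6 (mod 23).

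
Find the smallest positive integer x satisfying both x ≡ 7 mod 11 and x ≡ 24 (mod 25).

249

x ≡ 7 (mod 11) gives x ∈ {7, 18, 29, 40, 51, 62, 73, 84, …}.
The first of these with x mod 25 = 24 is 249.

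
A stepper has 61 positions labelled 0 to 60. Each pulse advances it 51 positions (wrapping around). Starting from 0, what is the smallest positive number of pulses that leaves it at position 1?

6

51·6 = 306 = 5·61 + 1, so 51⁻¹ ≡ 6 (mod 61).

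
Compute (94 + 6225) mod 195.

Dividing 6225 by 195 gives quotient 31 and remainder 180.
(94 + 180) mod 195 = 79.

79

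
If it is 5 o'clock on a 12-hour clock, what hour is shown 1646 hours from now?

1646 mod 12 = 2 (since 137·12 = 1644).
5 + 2 → 7 on a 12-hour dial.

7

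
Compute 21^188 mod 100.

Square-and-reduce mod 100: 21^1≡21, 21^2≡41, 21^4≡81, 21^8≡61, 21^16≡21, 21^32≡41, 21^64≡81, 21^128≡61.
188 = 4 + 8 + 16 + 32 + 128, so 21^188 ≡ 81·61·21·41·61 ≡ 61 (mod 100).

61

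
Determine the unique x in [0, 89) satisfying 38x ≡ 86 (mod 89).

The inverse of 38 mod 89 is 82 (since 38·82 = 3116 ≡ 1).
Multiplying both sides by 82: x ≡ 82·86 = 7052 ≡ 21 (mod 89).

21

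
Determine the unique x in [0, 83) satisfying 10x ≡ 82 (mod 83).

The inverse of 10 mod 83 is 25 (since 10·25 = 250 ≡ 1).
So x ≡ 25·82 = 2050 ≡ 58 (mod 83).

58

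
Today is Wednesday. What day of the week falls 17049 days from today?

Dividing 17049 by 7 gives quotient 2435 and remainder 4.
Wednesday + 4 days → Sunday.

Sunday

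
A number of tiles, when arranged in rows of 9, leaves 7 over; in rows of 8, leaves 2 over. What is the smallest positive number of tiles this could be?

x ≡ 2 (mod 8) gives x ∈ {2, 10, 18, 26, 34}.
The first of these with x mod 9 = 7 is 34.

34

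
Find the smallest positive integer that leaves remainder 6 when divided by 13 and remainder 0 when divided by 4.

32

x ≡ 0 (mod 4) gives x ∈ {0, 4, 8, 12, 16, 20, 24, 28, …}.
The first of these with x mod 13 = 6 is 32.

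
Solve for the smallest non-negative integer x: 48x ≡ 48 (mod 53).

The inverse of 48 mod 53 is 21 (since 48·21 = 1008 ≡ 1).
Multiplying both sides by 21: x ≡ 21·48 = 1008 ≡ 1 (mod 53).

1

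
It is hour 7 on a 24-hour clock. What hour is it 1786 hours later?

17

1786 = 74·24 + 10, so 1786 mod 24 = 10.
(7 + 10) mod 24 = 17.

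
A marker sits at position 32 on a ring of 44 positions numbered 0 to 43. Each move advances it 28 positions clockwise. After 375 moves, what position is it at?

16

375·28 = 10500.
Dividing 10500 by 44 gives quotient 238 and remainder 28.
(32 + 28) mod 44 = 16.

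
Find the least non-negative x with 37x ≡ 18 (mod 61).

The inverse of 37 mod 61 is 33 (since 37·33 = 1221 ≡ 1).
So x ≡ 33·18 = 594 ≡ 45 (mod 61).

45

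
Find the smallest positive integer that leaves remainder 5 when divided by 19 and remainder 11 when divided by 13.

x ≡ 11 (mod 13) gives x ∈ {11, 24}.
The first of these with x mod 19 = 5 is 24.

24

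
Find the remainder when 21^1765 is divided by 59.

Square-and-reduce mod 59: 21^1≡21, 21^2≡28, 21^4≡17, 21^8≡53, 21^16≡36, 21^32≡57, 21^64≡4, 21^128≡16, 21^256≡20, 21^512≡46, 21^1024≡51.
1765 = 1 + 4 + 32 + 64 + 128 + 512 + 1024, so 21^1765 ≡ 21·17·57·4·16·46·51 ≡ 7 (mod 59).

7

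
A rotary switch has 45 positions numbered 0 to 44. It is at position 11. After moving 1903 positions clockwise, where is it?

1903 − 42·45 = 13, so 1903 ≡ 13 (mod 45).
(11 + 13) mod 45 = 24.

24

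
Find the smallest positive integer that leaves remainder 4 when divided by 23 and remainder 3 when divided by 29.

119

x ≡ 4 (mod 23) gives x ∈ {4, 27, 50, 73, 96, 119}.
The first of these with x mod 29 = 3 is 119.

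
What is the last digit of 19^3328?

1

The units digit of 19^n cycles with period 2: 9, 1, …
3328 mod 2 = 0, so the last digit matches 9^2 = 1.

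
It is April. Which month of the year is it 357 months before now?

July

357 − 29·12 = 9, so 357 ≡ 9 (mod 12).
April − 9 months → July.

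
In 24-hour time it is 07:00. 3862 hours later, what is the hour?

3862 − 160·24 = 22, so 3862 ≡ 22 (mod 24).
(7 + 22) mod 24 = 5.

5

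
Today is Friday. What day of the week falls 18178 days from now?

Thursday

18178 = 2596·7 + 6, so 18178 mod 7 = 6.
Friday + 6 days → Thursday.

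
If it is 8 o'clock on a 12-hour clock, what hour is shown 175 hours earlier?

1

Dividing 175 by 12 gives quotient 14 and remainder 7.
8 − 7 → 1 on a 12-hour dial.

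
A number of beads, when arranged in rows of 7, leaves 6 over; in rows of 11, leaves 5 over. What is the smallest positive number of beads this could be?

x ≡ 6 (mod 7) gives x ∈ {6, 13, 20, 27}.
The first of these with x mod 11 = 5 is 27.

27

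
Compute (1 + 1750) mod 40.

31

1750 mod 40 = 30 (since 43·40 = 1720).
(1 + 30) mod 40 = 31.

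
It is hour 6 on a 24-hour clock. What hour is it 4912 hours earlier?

14

4912 − 204·24 = 16, so 4912 ≡ 16 (mod 24).
(6 − 16) mod 24 = 14.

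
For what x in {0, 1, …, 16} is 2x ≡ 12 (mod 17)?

The inverse of 2 mod 17 is 9 (since 2·9 = 18 ≡ 1).
So x ≡ 9·12 = 108 ≡ 6 (mod 17).

6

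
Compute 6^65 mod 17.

6

Square-and-reduce mod 17: 6^1≡6, 6^2≡2, 6^4≡4, 6^8≡16, 6^16≡1, 6^32≡1, 6^64≡1.
Since 65 = 1 + 64 in binary, 6^65 ≡ 6·1 ≡ 6 (mod 17).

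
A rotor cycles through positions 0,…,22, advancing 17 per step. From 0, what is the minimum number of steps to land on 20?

17⁻¹ ≡ 19 (mod 23) because 17·19 = 323 = 14·23 + 1.
Multiplying both sides by 19: x ≡ 19·20 = 380 ≡ 12 (mod 23).

12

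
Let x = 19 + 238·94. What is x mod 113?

238·94 = 22372.
22372 = 197·113 + 111, so 22372 mod 113 = 111.
(19 + 111) mod 113 = 17.

17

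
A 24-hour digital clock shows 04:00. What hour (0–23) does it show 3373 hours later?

17

3373 = 140·24 + 13, so 3373 mod 24 = 13.
(4 + 13) mod 24 = 17.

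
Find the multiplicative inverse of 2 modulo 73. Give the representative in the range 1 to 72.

73 = 36·2 + 1
2 = 2·1 + 0
Back-substituting gives 2·37 ≡ 1 (mod 73).

37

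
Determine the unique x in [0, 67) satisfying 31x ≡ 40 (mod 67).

31⁻¹ ≡ 13 (mod 67) because 31·13 = 403 = 6·67 + 1.
Multiplying both sides by 13: x ≡ 13·40 = 520 ≡ 51 (mod 67).

51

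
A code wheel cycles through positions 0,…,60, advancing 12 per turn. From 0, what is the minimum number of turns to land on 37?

59

12⁻¹ ≡ 56 (mod 61) because 12·56 = 672 = 11·61 + 1.
So x ≡ 56·37 = 2072 ≡ 59 (mod 61).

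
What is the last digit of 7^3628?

1

Last digits of 7^n: 7, 9, 3, 1 (period 4).
3628 leaves remainder 0 on division by 4, so 7^3628 ends in 1.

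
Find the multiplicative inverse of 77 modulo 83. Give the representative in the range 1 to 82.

77·69 = 5313 = 64·83 + 1, so 77⁻¹ ≡ 69 (mod 83).

69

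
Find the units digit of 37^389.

7

Last digits of 7^n: 7, 9, 3, 1 (period 4).
389 leaves remainder 1 on division by 4, so 37^389 ends in 7.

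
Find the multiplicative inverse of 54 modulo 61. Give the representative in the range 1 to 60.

26

61 = 1·54 + 7
54 = 7·7 + 5
7 = 1·5 + 2
5 = 2·2 + 1
2 = 2·1 + 0
Back-substituting gives 54·26 ≡ 1 (mod 61).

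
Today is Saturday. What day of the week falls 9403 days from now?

9403 mod 7 = 2 (since 1343·7 = 9401).
Saturday + 2 days → Monday.

Monday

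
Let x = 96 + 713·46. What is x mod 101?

713·46 = 32798.
Dividing 32798 by 101 gives quotient 324 and remainder 74.
(96 + 74) mod 101 = 69.

69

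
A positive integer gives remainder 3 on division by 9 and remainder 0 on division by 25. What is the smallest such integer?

x ≡ 3 (mod 9) gives x ∈ {3, 12, 21, 30, 39, 48, 57, 66, …}.
The first of these with x mod 25 = 0 is 75.

75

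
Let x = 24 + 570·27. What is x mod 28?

14

570·27 = 15390.
15390 − 549·28 = 18, so 15390 ≡ 18 (mod 28).
(24 + 18) mod 28 = 14.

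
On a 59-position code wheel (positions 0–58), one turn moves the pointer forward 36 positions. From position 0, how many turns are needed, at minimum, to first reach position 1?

41

59 = 1·36 + 23
36 = 1·23 + 13
23 = 1·13 + 10
13 = 1·10 + 3
10 = 3·3 + 1
3 = 3·1 + 0
Back-substituting gives 36·41 ≡ 1 (mod 59).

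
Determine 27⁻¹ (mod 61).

52

27·52 = 1404 = 23·61 + 1, so 27⁻¹ ≡ 52 (mod 61).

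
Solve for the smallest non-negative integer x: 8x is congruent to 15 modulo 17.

8⁻¹ ≡ 15 (mod 17) because 8·15 = 120 = 7·17 + 1.
Multiplying both sides by 15: x ≡ 15·15 = 225 ≡ 4 (mod 17).

4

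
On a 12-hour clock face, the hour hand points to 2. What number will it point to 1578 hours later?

8

1578 − 131·12 = 6, so 1578 ≡ 6 (mod 12).
2 + 6 → 8 on a 12-hour dial.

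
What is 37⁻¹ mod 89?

37·77 = 2849 = 32·89 + 1, so 37⁻¹ ≡ 77 (mod 89).

77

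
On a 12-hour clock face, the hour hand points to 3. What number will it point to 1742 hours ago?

1742 mod 12 = 2 (since 145·12 = 1740).
3 − 2 → 1 on a 12-hour dial.

1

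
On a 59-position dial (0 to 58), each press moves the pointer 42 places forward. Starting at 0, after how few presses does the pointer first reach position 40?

42⁻¹ ≡ 52 (mod 59) because 42·52 = 2184 = 37·59 + 1.
So x ≡ 52·40 = 2080 ≡ 15 (mod 59).

15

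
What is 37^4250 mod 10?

9

Last digits of 7^n: 7, 9, 3, 1 (period 4).
4250 mod 4 = 2, so the last digit matches 7^2 = 9.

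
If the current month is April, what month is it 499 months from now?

November

Dividing 499 by 12 gives quotient 41 and remainder 7.
April + 7 months → November.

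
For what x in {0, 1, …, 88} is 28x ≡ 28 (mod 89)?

1

28⁻¹ ≡ 35 (mod 89) because 28·35 = 980 = 11·89 + 1.
Multiplying both sides by 35: x ≡ 35·28 = 980 ≡ 1 (mod 89).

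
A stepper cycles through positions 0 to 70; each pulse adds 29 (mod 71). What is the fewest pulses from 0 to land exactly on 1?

49

71 = 2·29 + 13
29 = 2·13 + 3
13 = 4·3 + 1
3 = 3·1 + 0
Back-substituting gives 29·49 ≡ 1 (mod 71).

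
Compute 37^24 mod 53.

47

By repeated squaring mod 53: 37^1≡37, 37^2≡44, 37^4≡28, 37^8≡42, 37^16≡15.
24 = 8 + 16, so 37^24 ≡ 42·15 ≡ 47 (mod 53).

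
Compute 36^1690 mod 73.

4

Square-and-reduce mod 73: 36^1≡36, 36^2≡55, 36^4≡32, 36^8≡2, 36^16≡4, 36^32≡16, 36^64≡37, 36^128≡55, 36^256≡32, 36^512≡2, 36^1024≡4.
1690 = 2 + 8 + 16 + 128 + 512 + 1024, so 36^1690 ≡ 55·2·4·55·2·4 ≡ 4 (mod 73).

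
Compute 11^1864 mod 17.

16

By repeated squaring mod 17: 11^1≡11, 11^2≡2, 11^4≡4, 11^8≡16, 11^16≡1, 11^32≡1, 11^64≡1, 11^128≡1, 11^256≡1, 11^512≡1, 11^1024≡1.
1864 = 8 + 64 + 256 + 512 + 1024, so 11^1864 ≡ 16·1·1·1·1 ≡ 16 (mod 17).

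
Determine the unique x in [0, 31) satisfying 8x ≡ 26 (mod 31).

8⁻¹ ≡ 4 (mod 31) because 8·4 = 32 = 1·31 + 1.
So x ≡ 4·26 = 104 ≡ 11 (mod 31).
Check: 8·11 = 88 = 2·31 + 26.

11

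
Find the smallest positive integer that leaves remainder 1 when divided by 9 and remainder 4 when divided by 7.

46

x ≡ 4 (mod 7) gives x ∈ {4, 11, 18, 25, 32, 39, 46}.
The first of these with x mod 9 = 1 is 46.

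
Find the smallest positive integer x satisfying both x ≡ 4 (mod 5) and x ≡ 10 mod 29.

x ≡ 4 (mod 5) gives x ∈ {4, 9, 14, 19, 24, 29, 34, 39}.
The first of these with x mod 29 = 10 is 39.

39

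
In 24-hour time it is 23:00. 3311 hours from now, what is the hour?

22

3311 = 137·24 + 23, so 3311 mod 24 = 23.
(23 + 23) mod 24 = 22.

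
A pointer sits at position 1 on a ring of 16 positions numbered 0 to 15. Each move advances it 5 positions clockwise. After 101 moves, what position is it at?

10

101·5 = 505.
505 − 31·16 = 9, so 505 ≡ 9 (mod 16).
(1 + 9) mod 16 = 10.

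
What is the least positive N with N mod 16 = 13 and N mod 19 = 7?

45

x ≡ 13 (mod 16) gives x ∈ {13, 29, 45}.
The first of these with x mod 19 = 7 is 45.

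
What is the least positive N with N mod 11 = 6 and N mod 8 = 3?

Since 8·7 ≡ 1 (mod 11), take x = 3 + 8·((6−3)·7 mod 11) = 3 + 8·10 = 83.
Check: 83 mod 11 = 6, 83 mod 8 = 3.

83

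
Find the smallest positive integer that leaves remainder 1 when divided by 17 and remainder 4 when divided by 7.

x ≡ 4 (mod 7) gives x ∈ {4, 11, 18}.
The first of these with x mod 17 = 1 is 18.

18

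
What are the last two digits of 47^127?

63

Successive squares of 47 mod 100: 47^1≡47, 47^2≡9, 47^4≡81, 47^8≡61, 47^16≡21, 47^32≡41, 47^64≡81.
Since 127 = 1 + 2 + 4 + 8 + 16 + 32 + 64 in binary, 47^127 ≡ 47·9·81·61·21·41·81 ≡ 63 (mod 100).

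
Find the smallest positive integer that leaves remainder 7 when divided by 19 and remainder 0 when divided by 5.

Since 5·4 ≡ 1 (mod 19), take x = 0 + 5·((7−0)·4 mod 19) = 0 + 5·9 = 45.
Check: 45 mod 19 = 7, 45 mod 5 = 0.

45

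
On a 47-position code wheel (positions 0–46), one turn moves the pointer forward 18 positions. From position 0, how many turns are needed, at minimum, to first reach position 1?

34

18·34 = 612 = 13·47 + 1, so 18⁻¹ ≡ 34 (mod 47).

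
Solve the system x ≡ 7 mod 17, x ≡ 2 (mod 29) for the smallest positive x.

466

Since 29·10 ≡ 1 (mod 17), take x = 2 + 29·((7−2)·10 mod 17) = 2 + 29·16 = 466.
Check: 466 mod 17 = 7, 466 mod 29 = 2.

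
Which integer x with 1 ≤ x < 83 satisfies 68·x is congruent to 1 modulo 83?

68·11 = 748 = 9·83 + 1, so 68⁻¹ ≡ 11 (mod 83).

11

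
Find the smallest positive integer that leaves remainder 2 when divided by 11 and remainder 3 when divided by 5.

Since 5·9 ≡ 1 (mod 11), take x = 3 + 5·((2−3)·9 mod 11) = 3 + 5·2 = 13.
Check: 13 mod 11 = 2, 13 mod 5 = 3.

13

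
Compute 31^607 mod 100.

11

Successive squares of 31 mod 100: 31^1≡31, 31^2≡61, 31^4≡21, 31^8≡41, 31^16≡81, 31^32≡61, 31^64≡21, 31^128≡41, 31^256≡81, 31^512≡61.
Since 607 = 1 + 2 + 4 + 8 + 16 + 64 + 512 in binary, 31^607 ≡ 31·61·21·41·81·21·61 ≡ 11 (mod 100).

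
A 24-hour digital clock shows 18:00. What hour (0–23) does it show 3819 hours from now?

21

3819 − 159·24 = 3, so 3819 ≡ 3 (mod 24).
(18 + 3) mod 24 = 21.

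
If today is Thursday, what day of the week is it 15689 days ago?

15689 − 2241·7 = 2, so 15689 ≡ 2 (mod 7).
Thursday − 2 days → Tuesday.

Tuesday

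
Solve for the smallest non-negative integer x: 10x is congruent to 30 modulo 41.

3

10⁻¹ ≡ 37 (mod 41) because 10·37 = 370 = 9·41 + 1.
So x ≡ 37·30 = 1110 ≡ 3 (mod 41).
Check: 10·3 = 30 = 0·41 + 30.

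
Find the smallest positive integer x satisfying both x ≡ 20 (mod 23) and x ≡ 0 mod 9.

x ≡ 0 (mod 9) gives x ∈ {0, 9, 18, 27, 36, 45, 54, 63, …}.
The first of these with x mod 23 = 20 is 135.

135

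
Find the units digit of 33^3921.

3

The units digit of 33^n cycles with period 4: 3, 9, 7, 1, …
3921 mod 4 = 1, so the last digit matches 3^1 = 3.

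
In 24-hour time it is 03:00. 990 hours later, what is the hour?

990 mod 24 = 6 (since 41·24 = 984).
(3 + 6) mod 24 = 9.

9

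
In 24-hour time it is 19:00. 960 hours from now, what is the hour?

Dividing 960 by 24 gives quotient 40 and remainder 0.
(19 + 0) mod 24 = 19.

19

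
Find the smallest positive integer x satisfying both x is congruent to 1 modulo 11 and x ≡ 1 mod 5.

x ≡ 1 (mod 5) gives x ∈ {1}.
The first of these with x mod 11 = 1 is 1.

1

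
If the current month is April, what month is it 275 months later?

Dividing 275 by 12 gives quotient 22 and remainder 11.
April + 11 months → March.

March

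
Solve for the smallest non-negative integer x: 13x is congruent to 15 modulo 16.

11

13⁻¹ ≡ 5 (mod 16) because 13·5 = 65 = 4·16 + 1.
Multiplying both sides by 5: x ≡ 5·15 = 75 ≡ 11 (mod 16).
Check: 13·11 = 143 = 8·16 + 15.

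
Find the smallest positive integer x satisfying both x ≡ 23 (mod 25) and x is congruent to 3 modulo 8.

123

x ≡ 3 (mod 8) gives x ∈ {3, 11, 19, 27, 35, 43, 51, 59, …}.
The first of these with x mod 25 = 23 is 123.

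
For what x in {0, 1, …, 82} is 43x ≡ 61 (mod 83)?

13

43⁻¹ ≡ 56 (mod 83) because 43·56 = 2408 = 29·83 + 1.
So x ≡ 56·61 = 3416 ≡ 13 (mod 83).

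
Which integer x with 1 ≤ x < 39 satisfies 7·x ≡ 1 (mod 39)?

39 = 5·7 + 4
7 = 1·4 + 3
4 = 1·3 + 1
3 = 3·1 + 0
Back-substituting gives 7·28 ≡ 1 (mod 39).

28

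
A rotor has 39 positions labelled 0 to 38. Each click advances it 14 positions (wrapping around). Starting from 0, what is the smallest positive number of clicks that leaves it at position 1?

39 = 2·14 + 11
14 = 1·11 + 3
11 = 3·3 + 2
3 = 1·2 + 1
2 = 2·1 + 0
Back-substituting gives 14·14 ≡ 1 (mod 39).

14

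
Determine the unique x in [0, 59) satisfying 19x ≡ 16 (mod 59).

19⁻¹ ≡ 28 (mod 59) because 19·28 = 532 = 9·59 + 1.
Multiplying both sides by 28: x ≡ 28·16 = 448 ≡ 35 (mod 59).

35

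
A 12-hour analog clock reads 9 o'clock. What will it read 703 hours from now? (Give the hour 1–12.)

703 mod 12 = 7 (since 58·12 = 696).
9 + 7 → 4 on a 12-hour dial.

4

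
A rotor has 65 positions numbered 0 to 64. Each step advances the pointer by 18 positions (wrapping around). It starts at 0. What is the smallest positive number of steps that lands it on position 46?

The inverse of 18 mod 65 is 47 (since 18·47 = 846 ≡ 1).
So x ≡ 47·46 = 2162 ≡ 17 (mod 65).
Check: 18·17 = 306 = 4·65 + 46.

17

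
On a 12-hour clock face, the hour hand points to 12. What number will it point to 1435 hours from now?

7

Dividing 1435 by 12 gives quotient 119 and remainder 7.
12 + 7 → 7 on a 12-hour dial.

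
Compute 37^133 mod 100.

97

Square-and-reduce mod 100: 37^1≡37, 37^2≡69, 37^4≡61, 37^8≡21, 37^16≡41, 37^32≡81, 37^64≡61, 37^128≡21.
133 = 1 + 4 + 128, so 37^133 ≡ 37·61·21 ≡ 97 (mod 100).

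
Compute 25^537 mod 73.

Square-and-reduce mod 73: 25^1≡25, 25^2≡41, 25^4≡2, 25^8≡4, 25^16≡16, 25^32≡37, 25^64≡55, 25^128≡32, 25^256≡2, 25^512≡4.
Since 537 = 1 + 8 + 16 + 512 in binary, 25^537 ≡ 25·4·16·4 ≡ 49 (mod 73).

49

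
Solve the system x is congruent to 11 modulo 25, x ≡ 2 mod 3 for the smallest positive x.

11

Since 3·17 ≡ 1 (mod 25), take x = 2 + 3·((11−2)·17 mod 25) = 2 + 3·3 = 11.
Check: 11 mod 25 = 11, 11 mod 3 = 2.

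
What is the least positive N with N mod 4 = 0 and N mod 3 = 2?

x ≡ 2 (mod 3) gives x ∈ {2, 5, 8}.
The first of these with x mod 4 = 0 is 8.

8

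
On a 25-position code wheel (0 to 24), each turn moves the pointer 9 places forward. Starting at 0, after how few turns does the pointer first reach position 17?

The inverse of 9 mod 25 is 14 (since 9·14 = 126 ≡ 1).
Multiplying both sides by 14: x ≡ 14·17 = 238 ≡ 13 (mod 25).

13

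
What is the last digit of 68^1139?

Powers of 8 mod 10 repeat with period 4: 8, 4, 2, 6.
1139 leaves remainder 3 on division by 4, so 68^1139 ends in 2.

2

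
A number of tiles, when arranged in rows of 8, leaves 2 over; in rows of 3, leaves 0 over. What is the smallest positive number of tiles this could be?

18

x ≡ 0 (mod 3) gives x ∈ {0, 3, 6, 9, 12, 15, 18}.
The first of these with x mod 8 = 2 is 18.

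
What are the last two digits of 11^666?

By repeated squaring mod 100: 11^1≡11, 11^2≡21, 11^4≡41, 11^8≡81, 11^16≡61, 11^32≡21, 11^64≡41, 11^128≡81, 11^256≡61, 11^512≡21.
666 = 2 + 8 + 16 + 128 + 512, so 11^666 ≡ 21·81·61·81·21 ≡ 61 (mod 100).

61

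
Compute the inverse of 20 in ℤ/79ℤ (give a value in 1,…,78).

4

79 = 3·20 + 19
20 = 1·19 + 1
19 = 19·1 + 0
Back-substituting gives 20·4 ≡ 1 (mod 79).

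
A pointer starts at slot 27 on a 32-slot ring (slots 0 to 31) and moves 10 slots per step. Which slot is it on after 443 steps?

9

443·10 = 4430.
Dividing 4430 by 32 gives quotient 138 and remainder 14.
(27 + 14) mod 32 = 9.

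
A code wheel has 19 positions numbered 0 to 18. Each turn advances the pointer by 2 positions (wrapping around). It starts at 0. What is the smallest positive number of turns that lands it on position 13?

16

2⁻¹ ≡ 10 (mod 19) because 2·10 = 20 = 1·19 + 1.
Multiplying both sides by 10: x ≡ 10·13 = 130 ≡ 16 (mod 19).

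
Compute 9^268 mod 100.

By repeated squaring mod 100: 9^1≡9, 9^2≡81, 9^4≡61, 9^8≡21, 9^16≡41, 9^32≡81, 9^64≡61, 9^128≡21, 9^256≡41.
268 = 4 + 8 + 256, so 9^268 ≡ 61·21·41 ≡ 21 (mod 100).

21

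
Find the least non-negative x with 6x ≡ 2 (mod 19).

13

6⁻¹ ≡ 16 (mod 19) because 6·16 = 96 = 5·19 + 1.
Multiplying both sides by 16: x ≡ 16·2 = 32 ≡ 13 (mod 19).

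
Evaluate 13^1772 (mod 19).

16

By repeated squaring mod 19: 13^1≡13, 13^2≡17, 13^4≡4, 13^8≡16, 13^16≡9, 13^32≡5, 13^64≡6, 13^128≡17, 13^256≡4, 13^512≡16, 13^1024≡9.
1772 = 4 + 8 + 32 + 64 + 128 + 512 + 1024, so 13^1772 ≡ 4·16·5·6·17·16·9 ≡ 16 (mod 19).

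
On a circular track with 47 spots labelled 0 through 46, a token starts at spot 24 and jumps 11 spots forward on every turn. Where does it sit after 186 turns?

186·11 = 2046.
2046 = 43·47 + 25, so 2046 mod 47 = 25.
(24 + 25) mod 47 = 2.

2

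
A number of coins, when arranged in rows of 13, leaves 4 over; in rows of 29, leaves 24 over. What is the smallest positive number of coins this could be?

82

x ≡ 4 (mod 13) gives x ∈ {4, 17, 30, 43, 56, 69, 82}.
The first of these with x mod 29 = 24 is 82.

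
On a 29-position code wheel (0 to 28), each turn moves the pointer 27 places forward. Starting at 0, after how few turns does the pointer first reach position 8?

27⁻¹ ≡ 14 (mod 29) because 27·14 = 378 = 13·29 + 1.
Multiplying both sides by 14: x ≡ 14·8 = 112 ≡ 25 (mod 29).
Check: 27·25 = 675 = 23·29 + 8.

25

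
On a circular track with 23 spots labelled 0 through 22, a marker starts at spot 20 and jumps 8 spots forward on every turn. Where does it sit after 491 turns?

15

491·8 = 3928.
Dividing 3928 by 23 gives quotient 170 and remainder 18.
(20 + 18) mod 23 = 15.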